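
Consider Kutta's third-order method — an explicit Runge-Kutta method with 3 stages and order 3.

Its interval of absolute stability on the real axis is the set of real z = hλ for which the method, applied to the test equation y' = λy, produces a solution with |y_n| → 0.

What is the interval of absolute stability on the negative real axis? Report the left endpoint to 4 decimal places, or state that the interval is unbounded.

With y'=λy (z=hλ):
  order 3, 3-stage ⇒ R(z)=1+z+z^2/2+z^3/6
  (e.g. R(-0.58)=0.55568, |R|=0.55568)

Solve |R(x)|<1 on ℝ⁻.
x=-0.58: |R|=0.5557
|R(-2.85)|=1.6469 |R(-2.25)|=0.6172 |R(-0.66)|=0.5099
Bisect:
  x_lo=-3.1736 |R|=2.4651  x_hi=-0.1708 |R|=0.8429
  mid=-1.67224 |R|=0.05342 →hi
  mid=-2.42293 |R|=0.85831 →hi
  mid=-2.79828 |R|=1.53502 →lo
  mid=-2.61060 |R|=1.16830 →lo
  mid=-2.51677 |R|=1.00663 →lo
  mid=-2.46985 |R|=0.93085 →hi
  mid=-2.49331 |R|=0.96833 →hi
  mid=-2.50504 |R|=0.98737 →hi
  mid=-2.51090 |R|=0.99697 →hi
  ...
  [-2.51292,-2.51274] ⇒ x*=-2.5127
Interval (-2.5127, 0).

(-2.5127, 0).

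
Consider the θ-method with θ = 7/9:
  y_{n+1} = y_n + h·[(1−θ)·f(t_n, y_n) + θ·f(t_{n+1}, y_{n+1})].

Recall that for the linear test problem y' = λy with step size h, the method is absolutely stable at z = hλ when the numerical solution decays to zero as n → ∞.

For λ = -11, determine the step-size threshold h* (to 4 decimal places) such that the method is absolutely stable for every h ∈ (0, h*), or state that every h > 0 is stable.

On y'=λy, z=hλ:
  y_{n+1} = y_n + z·[2/9·y_n + 7/9·y_{n+1}] ⇒ (1 − 7/9z)y_{n+1} = (1 + 2/9z)y_n
  Hence R(z) = (1 + 2/9z)/(1 − 7/9z).

Solve |R(x)|<1 on ℝ⁻.
x=-0.89: |R|=0.4741
x=-2: |R|=0.2174
x=-10: |R|=0.1392
x=-100: |R|=0.2694
θ=7/9≥1/2 ⇒ |1+2/9x|<|1−7/9x| ∀x<0 ⇒ stable on all of ℝ⁻.

(−∞, 0) — no finite endpoint. Any h>0 works for λ=-11.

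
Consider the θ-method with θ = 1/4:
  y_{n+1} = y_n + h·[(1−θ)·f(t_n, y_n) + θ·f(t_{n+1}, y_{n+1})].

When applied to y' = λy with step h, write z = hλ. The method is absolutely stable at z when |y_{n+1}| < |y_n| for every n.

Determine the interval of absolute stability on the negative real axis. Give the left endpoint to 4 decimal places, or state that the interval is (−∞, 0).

With y'=λy (z=hλ):
  y_{n+1} = y_n + z·[3/4·y_n + 1/4·y_{n+1}] ⇒ (1 − 1/4z)y_{n+1} = (1 + 3/4z)y_n
  so R(z) = (1 + 3/4z)/(1 − 1/4z).

Need |R(x)|<1, x<0.
x=-1.68: |R|=0.1831
R=−1: 1+3/4x = −1+1/4x ⇒ -1/2x=2 ⇒ x=2/(-1/2)=-4.0000
Confirm numerically:
  x=-3.839: |R|=0.95892 <1
  x=-3.438: |R|=0.84888 <1
  x=-2.186: |R|=0.41351 <1
  x=-1.927: |R|=0.30049 <1
  x=-4.429: |R|=1.10179 >1
  x=-4.229: |R|=1.05566 >1
Interval (-4.0000, 0).

(-4.0000, 0).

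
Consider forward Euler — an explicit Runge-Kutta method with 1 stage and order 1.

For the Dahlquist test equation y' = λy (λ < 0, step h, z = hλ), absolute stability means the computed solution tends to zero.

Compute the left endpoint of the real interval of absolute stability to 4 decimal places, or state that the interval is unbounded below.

z* = -2.0000.

Set f=λy, z=hλ:
  order 1, 1-stage ⇒ R(z)=1+z
  (e.g. R(-0.88)=0.12000, |R|=0.12000)

Find x<0 with |R(x)|<1.
x=-0.88: |R|=0.1200
|R(-0.98)|=0.0200 |R(-0.7)|=0.3000
Bisect:
  x_lo=-2.3660 |R|=1.3660  x_hi=-0.3524 |R|=0.6476
  mid=-1.35921 |R|=0.35921 →hi
  mid=-1.86260 |R|=0.86260 →hi
  mid=-2.11430 |R|=1.11430 →lo
  mid=-1.98845 |R|=0.98845 →hi
  mid=-2.05138 |R|=1.05138 →lo
  mid=-2.01992 |R|=1.01992 →lo
  mid=-2.00418 |R|=1.00418 →lo
  mid=-1.99632 |R|=0.99632 →hi
  mid=-2.00025 |R|=1.00025 →lo
  ...
  [-2.00001,-1.99988] ⇒ x*=-2.0000
So |R|<1 on (-2.0000, 0).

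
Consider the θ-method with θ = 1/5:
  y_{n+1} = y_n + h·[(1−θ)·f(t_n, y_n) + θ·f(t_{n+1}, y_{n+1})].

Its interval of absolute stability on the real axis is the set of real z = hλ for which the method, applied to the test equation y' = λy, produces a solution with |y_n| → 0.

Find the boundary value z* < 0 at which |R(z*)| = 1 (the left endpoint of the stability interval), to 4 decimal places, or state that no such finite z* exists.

left endpoint -3.3333.

Set f=λy, z=hλ:
  y_{n+1} = y_n + z·[4/5·y_n + 1/5·y_{n+1}] ⇒ (1 − 1/5z)y_{n+1} = (1 + 4/5z)y_n
  R(z) = (1 + 4/5z)/(1 − 1/5z).

Need |R(x)|<1, x<0.
x=-1.31: |R|=0.0380
R=−1: 1+4/5x = −1+1/5x ⇒ -3/5x=2 ⇒ x=2/(-3/5)=-3.3333
Confirm numerically:
  x=-2.935: |R|=0.84940 <1
  x=-1.713: |R|=0.27588 <1
  x=-1.679: |R|=0.25692 <1
  x=-3.503: |R|=1.05986 >1
  x=-3.424: |R|=1.03229 >1
So |R|<1 on (-3.3333, 0).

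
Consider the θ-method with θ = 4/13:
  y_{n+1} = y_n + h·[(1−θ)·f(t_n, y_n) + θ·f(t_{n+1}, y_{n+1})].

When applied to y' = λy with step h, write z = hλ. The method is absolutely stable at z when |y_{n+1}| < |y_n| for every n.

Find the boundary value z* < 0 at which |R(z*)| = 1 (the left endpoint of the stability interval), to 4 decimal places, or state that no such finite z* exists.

z* = -5.2000.

On y'=λy, z=hλ:
  y_{n+1} = y_n + z·[9/13·y_n + 4/13·y_{n+1}] ⇒ (1 − 4/13z)y_{n+1} = (1 + 9/13z)y_n
  R(z) = (1 + 9/13z)/(1 − 4/13z).

Boundary: |R(x)|=1, x<0.
x=-0.5: |R|=0.5667
R=−1: 1+9/13x = −1+4/13x ⇒ -5/13x=2 ⇒ x=2/(-5/13)=-5.2000
Confirm numerically:
  x=-4.880: |R|=0.95080 <1
  x=-3.591: |R|=0.70600 <1
  x=-2.944: |R|=0.54472 <1
  x=-2.914: |R|=0.53642 <1
  x=-5.791: |R|=1.08171 >1
  x=-5.341: |R|=1.02052 >1
  x=-5.248: |R|=1.00706 >1
Interval (-5.2000, 0).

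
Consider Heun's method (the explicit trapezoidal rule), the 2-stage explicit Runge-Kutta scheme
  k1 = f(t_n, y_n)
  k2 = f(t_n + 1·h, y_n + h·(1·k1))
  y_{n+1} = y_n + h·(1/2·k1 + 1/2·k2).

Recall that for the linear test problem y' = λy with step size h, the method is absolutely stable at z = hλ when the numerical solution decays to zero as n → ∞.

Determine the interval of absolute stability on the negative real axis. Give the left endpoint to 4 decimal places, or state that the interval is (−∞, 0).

On y'=λy, z=hλ:
  order 2, 2-stage ⇒ R(z)=1+z+z^2/2
  (e.g. R(-1.47)=0.61045, |R|=0.61045)

Find x<0 with |R(x)|<1.
x=-1.47: |R|=0.6104
|R(-2.32)|=1.3712 |R(-1.83)|=0.8445 |R(-1.13)|=0.5085
Bisect:
  x_lo=-2.4576 |R|=1.5623  x_hi=-0.2450 |R|=0.7850
  mid=-1.35129 |R|=0.56170 →hi
  mid=-1.90443 |R|=0.90900 →hi
  mid=-2.18100 |R|=1.19739 →lo
  mid=-2.04272 |R|=1.04363 →lo
  mid=-1.97358 |R|=0.97392 →hi
  mid=-2.00815 |R|=1.00818 →lo
  mid=-1.99086 |R|=0.99090 →hi
  mid=-1.99950 |R|=0.99950 →hi
  mid=-2.00383 |R|=1.00383 →lo
  ...
  [-2.00004,-1.99991] ⇒ x*=-2.0000
So |R|<1 on (-2.0000, 0).

(-2.0000, 0).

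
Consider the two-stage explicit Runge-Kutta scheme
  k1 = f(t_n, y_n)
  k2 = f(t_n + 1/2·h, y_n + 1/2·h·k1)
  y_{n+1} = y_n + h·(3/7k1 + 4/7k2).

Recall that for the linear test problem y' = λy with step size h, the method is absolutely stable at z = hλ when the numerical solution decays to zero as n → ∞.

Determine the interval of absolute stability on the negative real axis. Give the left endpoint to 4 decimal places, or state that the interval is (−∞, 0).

Set f=λy, z=hλ:
  k1=λy_n ⇒ h·k1=z·y_n;  k2=λ(1+1/2z)y_n ⇒ h·k2=z(1+1/2z)y_n
  y_{n+1}/y_n = 1 + 3/7z + 4/7z(1+1/2z) = 1 + z + 2/7z²
  so R(z) = 1 + z + 2/7z².

Boundary: |R(x)|=1, x<0.
x=-1.55: |R|=0.1364
R=1: x+2/7x²=0 ⇒ x=−7/2=-3.5000; min R=1−1/(4·2/7)=0.1250>−1
Confirm numerically:
  x=-3.052: |R|=0.60934 <1
  x=-2.318: |R|=0.21718 <1
  x=-2.244: |R|=0.19472 <1
  x=-1.436: |R|=0.15317 <1
  x=-4.006: |R|=1.57915 >1
  x=-3.802: |R|=1.32806 >1
So |R|<1 on (-3.5000, 0).

(-3.5000, 0).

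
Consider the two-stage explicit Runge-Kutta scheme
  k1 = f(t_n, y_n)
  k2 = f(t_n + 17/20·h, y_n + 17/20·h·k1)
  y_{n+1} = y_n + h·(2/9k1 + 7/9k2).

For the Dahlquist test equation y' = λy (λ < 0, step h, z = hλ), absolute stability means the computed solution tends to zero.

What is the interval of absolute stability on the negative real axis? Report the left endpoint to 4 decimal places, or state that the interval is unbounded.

Test eqn y'=λy, z=hλ:
  k1=λy_n ⇒ h·k1=z·y_n;  k2=λ(1+17/20z)y_n ⇒ h·k2=z(1+17/20z)y_n
  y_{n+1}/y_n = 1 + 2/9z + 7/9z(1+17/20z) = 1 + z + 119/180z²
  Hence R(z) = 1 + z + 119/180z².

Find x<0 with |R(x)|<1.
x=-0.98: |R|=0.6549
R=1: x+119/180x²=0 ⇒ x=−180/119=-1.5126; min R=1−1/(4·119/180)=0.6218>−1
Confirm numerically:
  x=-1.469: |R|=0.95765 <1
  x=-1.443: |R|=0.93360 <1
  x=-1.361: |R|=0.86359 <1
  x=-1.166: |R|=0.73282 <1
  x=-1.902: |R|=1.48964 >1
  x=-1.704: |R|=1.21561 >1
  x=-1.647: |R|=1.14634 >1
Stable set (-1.5126, 0).

(-1.5126, 0).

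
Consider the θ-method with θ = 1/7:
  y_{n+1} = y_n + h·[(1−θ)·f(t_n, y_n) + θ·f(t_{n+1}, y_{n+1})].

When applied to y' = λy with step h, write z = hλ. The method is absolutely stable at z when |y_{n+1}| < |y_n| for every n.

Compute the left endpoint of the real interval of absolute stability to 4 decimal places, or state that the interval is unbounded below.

On y'=λy, z=hλ:
  y_{n+1} = y_n + z·[6/7·y_n + 1/7·y_{n+1}] ⇒ (1 − 1/7z)y_{n+1} = (1 + 6/7z)y_n
  ⇒ R(z) = (1 + 6/7z)/(1 − 1/7z).

Solve |R(x)|<1 on ℝ⁻.
x=-0.87: |R|=0.2262
R=−1: 1+6/7x = −1+1/7x ⇒ -5/7x=2 ⇒ x=2/(-5/7)=-2.8000
Confirm numerically:
  x=-2.763: |R|=0.98105 <1
  x=-2.273: |R|=0.71584 <1
  x=-1.505: |R|=0.23868 <1
  x=-1.221: |R|=0.03965 <1
  x=-2.969: |R|=1.08476 >1
  x=-2.868: |R|=1.03445 >1
So |R|<1 on (-2.8000, 0).

left endpoint -2.8000.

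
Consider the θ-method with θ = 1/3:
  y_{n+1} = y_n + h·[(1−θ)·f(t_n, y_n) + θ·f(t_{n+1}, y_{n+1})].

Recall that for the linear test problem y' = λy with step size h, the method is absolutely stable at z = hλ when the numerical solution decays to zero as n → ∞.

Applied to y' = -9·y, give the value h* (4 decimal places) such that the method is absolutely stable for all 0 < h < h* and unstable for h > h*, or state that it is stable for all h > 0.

(-6.0000,0); λ=-9 ⇒ h* = (6)/9 = 0.6667.

Test eqn y'=λy, z=hλ:
  y_{n+1} = y_n + z·[2/3·y_n + 1/3·y_{n+1}] ⇒ (1 − 1/3z)y_{n+1} = (1 + 2/3z)y_n
  R(z) = (1 + 2/3z)/(1 − 1/3z).

Solve |R(x)|<1 on ℝ⁻.
x=-0.35: |R|=0.6866
R=−1: 1+2/3x = −1+1/3x ⇒ -1/3x=2 ⇒ x=2/(-1/3)=-6.0000
Confirm numerically:
  x=-4.320: |R|=0.77049 <1
  x=-4.241: |R|=0.75708 <1
  x=-3.753: |R|=0.66726 <1
  x=-3.144: |R|=0.53516 <1
  x=-6.482: |R|=1.05083 >1
  x=-6.372: |R|=1.03969 >1
  x=-6.343: |R|=1.03671 >1
Stable set (-6.0000, 0).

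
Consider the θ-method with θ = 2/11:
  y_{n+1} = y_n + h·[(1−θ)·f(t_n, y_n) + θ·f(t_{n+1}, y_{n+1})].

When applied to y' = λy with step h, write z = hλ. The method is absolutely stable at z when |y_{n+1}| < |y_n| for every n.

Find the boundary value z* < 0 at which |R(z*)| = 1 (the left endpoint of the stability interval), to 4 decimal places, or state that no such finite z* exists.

Set f=λy, z=hλ:
  y_{n+1} = y_n + z·[9/11·y_n + 2/11·y_{n+1}] ⇒ (1 − 2/11z)y_{n+1} = (1 + 9/11z)y_n
  R(z) = (1 + 9/11z)/(1 − 2/11z).

Solve |R(x)|<1 on ℝ⁻.
x=-0.79: |R|=0.3092
R=−1: 1+9/11x = −1+2/11x ⇒ -7/11x=2 ⇒ x=2/(-7/11)=-3.1429
Confirm numerically:
  x=-2.239: |R|=0.59123 <1
  x=-1.448: |R|=0.14623 <1
  x=-1.401: |R|=0.11658 <1
  x=-3.650: |R|=1.19399 >1
  x=-3.412: |R|=1.10570 >1
  x=-3.379: |R|=1.09308 >1
So |R|<1 on (-3.1429, 0).

left endpoint -3.1429.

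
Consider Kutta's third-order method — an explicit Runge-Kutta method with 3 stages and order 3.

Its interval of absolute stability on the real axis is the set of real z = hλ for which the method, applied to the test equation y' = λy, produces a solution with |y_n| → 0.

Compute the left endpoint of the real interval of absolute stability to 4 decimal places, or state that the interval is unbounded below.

left endpoint -2.5127.

Set f=λy, z=hλ:
  order 3, 3-stage ⇒ R(z)=1+z+z^2/2+z^3/6
  (e.g. R(-0.82)=0.42431, |R|=0.42431)

Solve |R(x)|<1 on ℝ⁻.
x=-0.82: |R|=0.4243
|R(-2.7)|=1.3355 |R(-2.03)|=0.3638 |R(-1.48)|=0.0749
Bisect:
  x_lo=-3.2151 |R|=2.5856  x_hi=-0.3518 |R|=0.7028
  mid=-1.78344 |R|=0.13853 →hi
  mid=-2.49926 |R|=0.97797 →hi
  mid=-2.85718 |R|=1.66286 →lo
  mid=-2.67822 |R|=1.29354 →lo
  mid=-2.58874 |R|=1.12940 →lo
  mid=-2.54400 |R|=1.05214 →lo
  mid=-2.52163 |R|=1.01468 →lo
  ...
  [-2.51290,-2.51272] ⇒ x*=-2.5127
Interval (-2.5127, 0).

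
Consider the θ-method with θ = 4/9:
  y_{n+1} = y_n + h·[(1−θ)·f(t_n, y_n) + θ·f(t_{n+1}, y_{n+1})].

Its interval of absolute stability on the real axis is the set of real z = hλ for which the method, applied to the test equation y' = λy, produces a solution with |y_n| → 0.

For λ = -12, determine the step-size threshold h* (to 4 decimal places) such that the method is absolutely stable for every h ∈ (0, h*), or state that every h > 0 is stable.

(-18.0000,0); λ=-12 ⇒ h* = (18)/12 = 1.5000.

With y'=λy (z=hλ):
  y_{n+1} = y_n + z·[5/9·y_n + 4/9·y_{n+1}] ⇒ (1 − 4/9z)y_{n+1} = (1 + 5/9z)y_n
  Hence R(z) = (1 + 5/9z)/(1 − 4/9z).

Find x<0 with |R(x)|<1.
x=-1.71: |R|=0.0284
R=−1: 1+5/9x = −1+4/9x ⇒ -1/9x=2 ⇒ x=2/(-1/9)=-18.0000
Confirm numerically:
  x=-13.473: |R|=0.92802 <1
  x=-12.124: |R|=0.89780 <1
  x=-9.187: |R|=0.80736 <1
  x=-18.539: |R|=1.00648 >1
  x=-18.029: |R|=1.00036 >1
Stable set (-18.0000, 0).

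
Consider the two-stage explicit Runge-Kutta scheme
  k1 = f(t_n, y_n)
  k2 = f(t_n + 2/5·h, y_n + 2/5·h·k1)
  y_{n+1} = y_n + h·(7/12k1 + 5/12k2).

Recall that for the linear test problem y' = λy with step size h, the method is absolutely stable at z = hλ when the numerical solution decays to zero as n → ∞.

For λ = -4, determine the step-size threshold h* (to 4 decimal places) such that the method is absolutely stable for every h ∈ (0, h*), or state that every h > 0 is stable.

On y'=λy, z=hλ:
  k1=λy_n ⇒ h·k1=z·y_n;  k2=λ(1+2/5z)y_n ⇒ h·k2=z(1+2/5z)y_n
  y_{n+1}/y_n = 1 + 7/12z + 5/12z(1+2/5z) = 1 + z + 1/6z²
  Hence R(z) = 1 + z + 1/6z².

Solve |R(x)|<1 on ℝ⁻.
x=-1.08: |R|=0.1144
R=1: x+1/6x²=0 ⇒ x=−6=-6.0000; min R=1−1/(4·1/6)=-0.5000>−1
Confirm numerically:
  x=-5.435: |R|=0.48820 <1
  x=-5.338: |R|=0.41104 <1
  x=-4.289: |R|=0.22308 <1
  x=-4.021: |R|=0.32626 <1
  x=-6.437: |R|=1.46883 >1
  x=-6.248: |R|=1.25825 >1
  x=-6.141: |R|=1.14431 >1
Interval (-6.0000, 0).

(-6.0000,0); λ=-4 ⇒ h* = (6)/4 = 1.5000.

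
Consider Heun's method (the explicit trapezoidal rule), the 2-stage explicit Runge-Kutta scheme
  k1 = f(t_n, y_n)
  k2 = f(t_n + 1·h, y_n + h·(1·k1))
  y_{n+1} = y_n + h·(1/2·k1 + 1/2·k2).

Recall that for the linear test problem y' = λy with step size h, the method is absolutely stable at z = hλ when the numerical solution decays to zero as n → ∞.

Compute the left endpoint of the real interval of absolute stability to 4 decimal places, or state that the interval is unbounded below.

z* = -2.0000.

Test eqn y'=λy, z=hλ:
  order 2, 2-stage ⇒ R(z)=1+z+z^2/2
  (e.g. R(-0.47)=0.64045, |R|=0.64045)

Need |R(x)|<1, x<0.
x=-0.47: |R|=0.6404
|R(-1.14)|=0.5098 |R(-0.87)|=0.5085 |R(-0.65)|=0.5613
Bisect:
  x_lo=-2.3809 |R|=1.4534  x_hi=-0.1891 |R|=0.8288
  mid=-1.28500 |R|=0.54061 →hi
  mid=-1.83293 |R|=0.84689 →hi
  mid=-2.10690 |R|=1.11261 →lo
  mid=-1.96992 |R|=0.97037 →hi
  mid=-2.03841 |R|=1.03915 →lo
  mid=-2.00416 |R|=1.00417 →lo
  mid=-1.98704 |R|=0.98712 →hi
  mid=-1.99560 |R|=0.99561 →hi
  mid=-1.99988 |R|=0.99988 →hi
  ...
  [-2.00002,-1.99988] ⇒ x*=-2.0000
Interval (-2.0000, 0).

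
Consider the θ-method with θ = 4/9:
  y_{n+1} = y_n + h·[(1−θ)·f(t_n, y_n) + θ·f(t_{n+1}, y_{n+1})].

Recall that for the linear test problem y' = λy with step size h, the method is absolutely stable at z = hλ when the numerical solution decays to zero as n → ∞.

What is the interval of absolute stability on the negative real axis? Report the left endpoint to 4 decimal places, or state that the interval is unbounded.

(-18.0000, 0).

Test eqn y'=λy, z=hλ:
  y_{n+1} = y_n + z·[5/9·y_n + 4/9·y_{n+1}] ⇒ (1 − 4/9z)y_{n+1} = (1 + 5/9z)y_n
  so R(z) = (1 + 5/9z)/(1 − 4/9z).

Boundary: |R(x)|=1, x<0.
x=-0.55: |R|=0.5580
R=−1: 1+5/9x = −1+4/9x ⇒ -1/9x=2 ⇒ x=2/(-1/9)=-18.0000
Confirm numerically:
  x=-14.870: |R|=0.95429 <1
  x=-13.688: |R|=0.93236 <1
  x=-10.796: |R|=0.86195 <1
  x=-18.499: |R|=1.00601 >1
  x=-18.136: |R|=1.00167 >1
Stable set (-18.0000, 0).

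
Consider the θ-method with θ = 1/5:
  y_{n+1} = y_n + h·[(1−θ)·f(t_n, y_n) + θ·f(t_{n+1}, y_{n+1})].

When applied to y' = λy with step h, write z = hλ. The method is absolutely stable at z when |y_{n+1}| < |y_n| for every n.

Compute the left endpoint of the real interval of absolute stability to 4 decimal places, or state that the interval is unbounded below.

z* = -3.3333.

With y'=λy (z=hλ):
  y_{n+1} = y_n + z·[4/5·y_n + 1/5·y_{n+1}] ⇒ (1 − 1/5z)y_{n+1} = (1 + 4/5z)y_n
  so R(z) = (1 + 4/5z)/(1 − 1/5z).

Need |R(x)|<1, x<0.
x=-1.72: |R|=0.2798
R=−1: 1+4/5x = −1+1/5x ⇒ -3/5x=2 ⇒ x=2/(-3/5)=-3.3333
Confirm numerically:
  x=-3.114: |R|=0.91891 <1
  x=-2.908: |R|=0.83864 <1
  x=-2.729: |R|=0.76543 <1
  x=-2.237: |R|=0.54553 <1
  x=-3.859: |R|=1.17801 >1
  x=-3.454: |R|=1.04282 >1
Stable set (-3.3333, 0).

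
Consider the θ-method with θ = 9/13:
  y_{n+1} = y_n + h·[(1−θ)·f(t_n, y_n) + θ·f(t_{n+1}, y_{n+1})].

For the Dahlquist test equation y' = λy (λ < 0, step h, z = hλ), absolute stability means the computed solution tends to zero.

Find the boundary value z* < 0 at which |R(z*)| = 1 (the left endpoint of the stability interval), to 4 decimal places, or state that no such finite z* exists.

(−∞, 0) — no finite endpoint.

Test eqn y'=λy, z=hλ:
  y_{n+1} = y_n + z·[4/13·y_n + 9/13·y_{n+1}] ⇒ (1 − 9/13z)y_{n+1} = (1 + 4/13z)y_n
  so R(z) = (1 + 4/13z)/(1 − 9/13z).

Need |R(x)|<1, x<0.
x=-0.32: |R|=0.7380
x=-2: |R|=0.1613
x=-10: |R|=0.2621
x=-100: |R|=0.4239
θ=9/13≥1/2 ⇒ |1+4/13x|<|1−9/13x| ∀x<0 ⇒ unbounded interval.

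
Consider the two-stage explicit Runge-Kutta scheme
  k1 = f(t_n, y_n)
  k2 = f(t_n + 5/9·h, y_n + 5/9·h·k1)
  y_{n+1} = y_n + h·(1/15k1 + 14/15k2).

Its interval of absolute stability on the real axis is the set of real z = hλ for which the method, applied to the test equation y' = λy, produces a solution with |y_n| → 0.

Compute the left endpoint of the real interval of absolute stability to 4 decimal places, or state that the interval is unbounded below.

With y'=λy (z=hλ):
  k1=λy_n ⇒ h·k1=z·y_n;  k2=λ(1+5/9z)y_n ⇒ h·k2=z(1+5/9z)y_n
  y_{n+1}/y_n = 1 + 1/15z + 14/15z(1+5/9z) = 1 + z + 14/27z²
  R(z) = 1 + z + 14/27z².

Boundary: |R(x)|=1, x<0.
x=-0.83: |R|=0.5272
R=1: x+14/27x²=0 ⇒ x=−27/14=-1.9286; min R=1−1/(4·14/27)=0.5179>−1
Confirm numerically:
  x=-1.890: |R|=0.96220 <1
  x=-1.133: |R|=0.53262 <1
  x=-1.017: |R|=0.51930 <1
  x=-2.091: |R|=1.17611 >1
  x=-1.989: |R|=1.06232 >1
Interval (-1.9286, 0).

left endpoint -1.9286.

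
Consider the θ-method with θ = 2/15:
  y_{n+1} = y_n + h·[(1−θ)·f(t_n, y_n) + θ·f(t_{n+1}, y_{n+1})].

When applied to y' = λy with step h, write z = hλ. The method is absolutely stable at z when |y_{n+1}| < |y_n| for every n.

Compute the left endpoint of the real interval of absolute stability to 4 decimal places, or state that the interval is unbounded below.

z* = -2.7273.

Set f=λy, z=hλ:
  y_{n+1} = y_n + z·[13/15·y_n + 2/15·y_{n+1}] ⇒ (1 − 2/15z)y_{n+1} = (1 + 13/15z)y_n
  so R(z) = (1 + 13/15z)/(1 − 2/15z).

Find x<0 with |R(x)|<1.
x=-1.51: |R|=0.2569
R=−1: 1+13/15x = −1+2/15x ⇒ -11/15x=2 ⇒ x=2/(-11/15)=-2.7273
Confirm numerically:
  x=-2.671: |R|=0.96957 <1
  x=-1.915: |R|=0.52549 <1
  x=-1.708: |R|=0.39118 <1
  x=-1.545: |R|=0.28109 <1
  x=-3.204: |R|=1.24496 >1
  x=-2.944: |R|=1.11413 >1
  x=-2.761: |R|=1.01808 >1
Stable set (-2.7273, 0).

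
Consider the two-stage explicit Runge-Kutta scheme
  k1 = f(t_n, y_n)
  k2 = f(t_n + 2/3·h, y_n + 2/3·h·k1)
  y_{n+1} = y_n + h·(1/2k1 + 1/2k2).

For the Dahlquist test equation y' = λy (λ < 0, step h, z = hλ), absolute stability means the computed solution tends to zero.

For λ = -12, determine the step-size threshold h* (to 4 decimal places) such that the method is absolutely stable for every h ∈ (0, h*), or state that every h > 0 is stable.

Test eqn y'=λy, z=hλ:
  k1=λy_n ⇒ h·k1=z·y_n;  k2=λ(1+2/3z)y_n ⇒ h·k2=z(1+2/3z)y_n
  y_{n+1}/y_n = 1 + 1/2z + 1/2z(1+2/3z) = 1 + z + 1/3z²
  so R(z) = 1 + z + 1/3z².

Boundary: |R(x)|=1, x<0.
x=-0.65: |R|=0.4908
R=1: x+1/3x²=0 ⇒ x=−3=-3.0000; min R=1−1/(4·1/3)=0.2500>−1
Confirm numerically:
  x=-1.626: |R|=0.25529 <1
  x=-1.378: |R|=0.25496 <1
  x=-1.363: |R|=0.25626 <1
  x=-1.254: |R|=0.27017 <1
  x=-3.552: |R|=1.65357 >1
  x=-3.247: |R|=1.26734 >1
  x=-3.058: |R|=1.05912 >1
Interval (-3.0000, 0).

(-3.0000,0); λ=-12 ⇒ h* = (3)/12 = 0.2500.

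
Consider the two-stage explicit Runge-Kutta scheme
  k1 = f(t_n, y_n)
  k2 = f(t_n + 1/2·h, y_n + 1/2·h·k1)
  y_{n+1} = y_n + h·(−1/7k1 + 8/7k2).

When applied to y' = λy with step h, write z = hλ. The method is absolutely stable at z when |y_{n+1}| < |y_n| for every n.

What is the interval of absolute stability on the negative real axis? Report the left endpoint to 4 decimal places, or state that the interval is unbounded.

(-1.7500, 0).

With y'=λy (z=hλ):
  k1=λy_n ⇒ h·k1=z·y_n;  k2=λ(1+1/2z)y_n ⇒ h·k2=z(1+1/2z)y_n
  y_{n+1}/y_n = 1 − 1/7z + 8/7z(1+1/2z) = 1 + z + 4/7z²
  R(z) = 1 + z + 4/7z².

Need |R(x)|<1, x<0.
x=-0.49: |R|=0.6472
R=1: x+4/7x²=0 ⇒ x=−7/4=-1.7500; min R=1−1/(4·4/7)=0.5625>−1
Confirm numerically:
  x=-1.636: |R|=0.89343 <1
  x=-1.549: |R|=0.82209 <1
  x=-0.920: |R|=0.56366 <1
  x=-2.121: |R|=1.44965 >1
  x=-2.057: |R|=1.36086 >1
  x=-2.020: |R|=1.31166 >1
Interval (-1.7500, 0).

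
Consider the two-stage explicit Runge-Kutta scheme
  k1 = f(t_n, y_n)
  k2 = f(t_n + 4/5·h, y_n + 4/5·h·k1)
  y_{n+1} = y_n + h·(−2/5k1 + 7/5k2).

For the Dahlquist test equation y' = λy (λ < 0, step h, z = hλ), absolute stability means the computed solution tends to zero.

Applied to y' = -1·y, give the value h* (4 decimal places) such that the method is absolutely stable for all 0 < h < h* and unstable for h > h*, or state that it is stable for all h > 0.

On y'=λy, z=hλ:
  k1=λy_n ⇒ h·k1=z·y_n;  k2=λ(1+4/5z)y_n ⇒ h·k2=z(1+4/5z)y_n
  y_{n+1}/y_n = 1 − 2/5z + 7/5z(1+4/5z) = 1 + z + 28/25z²
  R(z) = 1 + z + 28/25z².

Need |R(x)|<1, x<0.
x=-0.83: |R|=0.9416
R=1: x+28/25x²=0 ⇒ x=−25/28=-0.8929; min R=1−1/(4·28/25)=0.7768>−1
Confirm numerically:
  x=-0.777: |R|=0.89918 <1
  x=-0.689: |R|=0.84269 <1
  x=-0.630: |R|=0.81453 <1
  x=-0.578: |R|=0.79617 <1
  x=-1.476: |R|=1.96401 >1
  x=-0.963: |R|=1.07565 >1
So |R|<1 on (-0.8929, 0).

(-0.8929,0); λ=-1 ⇒ h* = (25/28)/1 = 0.8929.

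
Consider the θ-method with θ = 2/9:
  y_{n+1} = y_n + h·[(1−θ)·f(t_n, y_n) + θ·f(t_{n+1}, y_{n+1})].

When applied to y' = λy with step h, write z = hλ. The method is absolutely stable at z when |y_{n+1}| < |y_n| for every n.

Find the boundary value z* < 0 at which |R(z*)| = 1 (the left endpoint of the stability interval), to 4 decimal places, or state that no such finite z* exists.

left endpoint -3.6000.

Test eqn y'=λy, z=hλ:
  y_{n+1} = y_n + z·[7/9·y_n + 2/9·y_{n+1}] ⇒ (1 − 2/9z)y_{n+1} = (1 + 7/9z)y_n
  ⇒ R(z) = (1 + 7/9z)/(1 − 2/9z).

Find x<0 with |R(x)|<1.
x=-0.44: |R|=0.5992
R=−1: 1+7/9x = −1+2/9x ⇒ -5/9x=2 ⇒ x=2/(-5/9)=-3.6000
Confirm numerically:
  x=-3.103: |R|=0.83658 <1
  x=-2.775: |R|=0.71649 <1
  x=-2.094: |R|=0.42903 <1
  x=-3.905: |R|=1.09072 >1
  x=-3.830: |R|=1.06903 >1
  x=-3.621: |R|=1.00646 >1
Interval (-3.6000, 0).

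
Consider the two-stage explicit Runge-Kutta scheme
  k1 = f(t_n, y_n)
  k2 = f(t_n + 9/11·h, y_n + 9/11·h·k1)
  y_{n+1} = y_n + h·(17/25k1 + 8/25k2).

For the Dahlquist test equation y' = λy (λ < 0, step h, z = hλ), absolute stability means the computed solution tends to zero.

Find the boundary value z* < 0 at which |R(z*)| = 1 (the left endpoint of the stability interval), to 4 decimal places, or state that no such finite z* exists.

With y'=λy (z=hλ):
  k1=λy_n ⇒ h·k1=z·y_n;  k2=λ(1+9/11z)y_n ⇒ h·k2=z(1+9/11z)y_n
  y_{n+1}/y_n = 1 + 17/25z + 8/25z(1+9/11z) = 1 + z + 72/275z²
  so R(z) = 1 + z + 72/275z².

Boundary: |R(x)|=1, x<0.
x=-1.59: |R|=0.0719
R=1: x+72/275x²=0 ⇒ x=−275/72=-3.8194; min R=1−1/(4·72/275)=0.0451>−1
Confirm numerically:
  x=-2.640: |R|=0.18477 <1
  x=-2.211: |R|=0.06890 <1
  x=-1.533: |R|=0.08230 <1
  x=-4.407: |R|=1.67794 >1
  x=-3.855: |R|=1.03589 >1
Stable set (-3.8194, 0).

left endpoint -3.8194.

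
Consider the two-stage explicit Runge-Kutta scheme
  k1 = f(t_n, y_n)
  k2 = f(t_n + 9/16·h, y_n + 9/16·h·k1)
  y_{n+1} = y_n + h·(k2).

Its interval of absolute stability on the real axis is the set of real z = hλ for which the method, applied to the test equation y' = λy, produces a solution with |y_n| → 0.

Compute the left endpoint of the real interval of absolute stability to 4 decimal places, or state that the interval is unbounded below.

z* = -1.7778.

With y'=λy (z=hλ):
  k1=λy_n ⇒ h·k1=z·y_n;  k2=λ(1+9/16z)y_n ⇒ h·k2=z(1+9/16z)y_n
  y_{n+1}/y_n = 1 + z(1+9/16z) = 1 + z + 9/16z²
  R(z) = 1 + z + 9/16z².

Boundary: |R(x)|=1, x<0.
x=-1.07: |R|=0.5740
R=1: x+9/16x²=0 ⇒ x=−16/9=-1.7778; min R=1−1/(4·9/16)=0.5556>−1
Confirm numerically:
  x=-1.450: |R|=0.73266 <1
  x=-1.046: |R|=0.56944 <1
  x=-0.995: |R|=0.56189 <1
  x=-2.277: |R|=1.63941 >1
  x=-1.806: |R|=1.02867 >1
Stable set (-1.7778, 0).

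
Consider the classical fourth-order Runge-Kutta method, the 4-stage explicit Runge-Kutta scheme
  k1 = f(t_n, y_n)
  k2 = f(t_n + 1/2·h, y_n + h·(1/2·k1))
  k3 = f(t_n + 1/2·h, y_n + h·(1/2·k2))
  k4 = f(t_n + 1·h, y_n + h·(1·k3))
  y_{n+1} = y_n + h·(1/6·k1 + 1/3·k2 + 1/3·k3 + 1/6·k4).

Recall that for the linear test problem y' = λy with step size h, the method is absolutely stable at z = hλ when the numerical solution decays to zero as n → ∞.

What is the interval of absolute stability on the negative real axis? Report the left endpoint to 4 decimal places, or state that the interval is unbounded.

(-2.7853, 0).

With y'=λy (z=hλ):
  order 4, 4-stage ⇒ R(z)=1+z+z^2/2+z^3/6+z^4/24
  (e.g. R(-0.53)=0.58892, |R|=0.58892)

Boundary: |R(x)|=1, x<0.
x=-0.53: |R|=0.5889
|R(-2.88)|=1.1524 |R(-2.53)|=0.6786 |R(-2)|=0.3333
Bisect:
  x_lo=-3.1649 |R|=1.7402  x_hi=-0.3120 |R|=0.7320
  mid=-1.73842 |R|=0.27756 →hi
  mid=-2.45164 |R|=0.60296 →hi
  mid=-2.80825 |R|=1.03516 →lo
  mid=-2.62994 |R|=0.78995 →hi
  mid=-2.71910 |R|=0.90470 →hi
  mid=-2.76367 |R|=0.96789 →hi
  mid=-2.78596 |R|=1.00100 →lo
  mid=-2.77482 |R|=0.98432 →hi
  mid=-2.78039 |R|=0.99263 →hi
  ...
  [-2.78544,-2.78526] ⇒ x*=-2.7853
Stable set (-2.7853, 0).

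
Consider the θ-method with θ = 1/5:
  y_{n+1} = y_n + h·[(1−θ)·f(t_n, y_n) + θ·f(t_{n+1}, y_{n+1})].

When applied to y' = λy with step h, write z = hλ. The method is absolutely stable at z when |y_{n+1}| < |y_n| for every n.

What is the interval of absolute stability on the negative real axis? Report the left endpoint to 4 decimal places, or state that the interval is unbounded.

z∈(-3.3333,0).

Set f=λy, z=hλ:
  y_{n+1} = y_n + z·[4/5·y_n + 1/5·y_{n+1}] ⇒ (1 − 1/5z)y_{n+1} = (1 + 4/5z)y_n
  so R(z) = (1 + 4/5z)/(1 − 1/5z).

Boundary: |R(x)|=1, x<0.
x=-1.8: |R|=0.3235
R=−1: 1+4/5x = −1+1/5x ⇒ -3/5x=2 ⇒ x=2/(-3/5)=-3.3333
Confirm numerically:
  x=-2.753: |R|=0.77544 <1
  x=-2.497: |R|=0.66533 <1
  x=-2.448: |R|=0.64339 <1
  x=-1.375: |R|=0.07843 <1
  x=-3.826: |R|=1.16746 >1
  x=-3.671: |R|=1.11683 >1
  x=-3.470: |R|=1.04841 >1
Stable set (-3.3333, 0).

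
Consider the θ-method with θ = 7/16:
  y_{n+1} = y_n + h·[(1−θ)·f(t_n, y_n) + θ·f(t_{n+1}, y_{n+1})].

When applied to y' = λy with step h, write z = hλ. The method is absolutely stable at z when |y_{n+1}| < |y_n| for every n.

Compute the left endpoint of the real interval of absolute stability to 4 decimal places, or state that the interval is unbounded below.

On y'=λy, z=hλ:
  y_{n+1} = y_n + z·[9/16·y_n + 7/16·y_{n+1}] ⇒ (1 − 7/16z)y_{n+1} = (1 + 9/16z)y_n
  so R(z) = (1 + 9/16z)/(1 − 7/16z).

Find x<0 with |R(x)|<1.
x=-0.64: |R|=0.5000
R=−1: 1+9/16x = −1+7/16x ⇒ -1/8x=2 ⇒ x=2/(-1/8)=-16.0000
Confirm numerically:
  x=-14.592: |R|=0.97616 <1
  x=-9.034: |R|=0.82418 <1
  x=-8.659: |R|=0.80836 <1
  x=-16.381: |R|=1.00583 >1
  x=-16.123: |R|=1.00191 >1
  x=-16.097: |R|=1.00151 >1
So |R|<1 on (-16.0000, 0).

z* = -16.0000.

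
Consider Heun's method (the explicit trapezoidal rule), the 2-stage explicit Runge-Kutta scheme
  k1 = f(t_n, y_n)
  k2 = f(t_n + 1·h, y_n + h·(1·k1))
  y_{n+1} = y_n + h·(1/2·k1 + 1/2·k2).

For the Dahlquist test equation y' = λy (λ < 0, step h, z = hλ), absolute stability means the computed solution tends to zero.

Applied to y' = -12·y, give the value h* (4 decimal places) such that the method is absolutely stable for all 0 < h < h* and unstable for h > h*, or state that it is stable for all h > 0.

(-2.0000,0); λ=-12 ⇒ h* = 0.1667.

On y'=λy, z=hλ:
  order 2, 2-stage ⇒ R(z)=1+z+z^2/2
  (e.g. R(-1.61)=0.68605, |R|=0.68605)

Solve |R(x)|<1 on ℝ⁻.
x=-1.61: |R|=0.6861
|R(-2.12)|=1.1272 |R(-1.54)|=0.6458 |R(-1.46)|=0.6058
Bisect:
  x_lo=-2.7669 |R|=2.0609  x_hi=-0.3556 |R|=0.7077
  mid=-1.56122 |R|=0.65748 →hi
  mid=-2.16405 |R|=1.17751 →lo
  mid=-1.86264 |R|=0.87207 →hi
  mid=-2.01334 |R|=1.01343 →lo
  mid=-1.93799 |R|=0.93991 →hi
  mid=-1.97567 |R|=0.97596 →hi
  mid=-1.99451 |R|=0.99452 →hi
  ...
  [-2.00010,-1.99995] ⇒ x*=-2.0000
So |R|<1 on (-2.0000, 0).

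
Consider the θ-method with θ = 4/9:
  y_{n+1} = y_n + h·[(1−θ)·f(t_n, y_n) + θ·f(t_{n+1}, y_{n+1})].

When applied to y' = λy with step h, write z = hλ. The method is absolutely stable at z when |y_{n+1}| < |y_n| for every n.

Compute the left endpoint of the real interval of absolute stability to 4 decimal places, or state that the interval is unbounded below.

With y'=λy (z=hλ):
  y_{n+1} = y_n + z·[5/9·y_n + 4/9·y_{n+1}] ⇒ (1 − 4/9z)y_{n+1} = (1 + 5/9z)y_n
  Hence R(z) = (1 + 5/9z)/(1 − 4/9z).

Boundary: |R(x)|=1, x<0.
x=-0.57: |R|=0.5452
R=−1: 1+5/9x = −1+4/9x ⇒ -1/9x=2 ⇒ x=2/(-1/9)=-18.0000
Confirm numerically:
  x=-17.047: |R|=0.98765 <1
  x=-12.782: |R|=0.91322 <1
  x=-10.927: |R|=0.86581 <1
  x=-10.348: |R|=0.84815 <1
  x=-18.370: |R|=1.00449 >1
  x=-18.325: |R|=1.00395 >1
  x=-18.152: |R|=1.00186 >1
Stable set (-18.0000, 0).

z* = -18.0000.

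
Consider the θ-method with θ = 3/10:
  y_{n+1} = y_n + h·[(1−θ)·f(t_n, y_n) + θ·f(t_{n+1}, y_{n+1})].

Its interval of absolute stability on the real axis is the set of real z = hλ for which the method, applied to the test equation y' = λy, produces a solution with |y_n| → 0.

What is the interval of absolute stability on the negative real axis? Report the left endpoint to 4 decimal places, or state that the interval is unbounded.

Set f=λy, z=hλ:
  y_{n+1} = y_n + z·[7/10·y_n + 3/10·y_{n+1}] ⇒ (1 − 3/10z)y_{n+1} = (1 + 7/10z)y_n
  R(z) = (1 + 7/10z)/(1 − 3/10z).

Need |R(x)|<1, x<0.
x=-0.5: |R|=0.5652
R=−1: 1+7/10x = −1+3/10x ⇒ -2/5x=2 ⇒ x=2/(-2/5)=-5.0000
Confirm numerically:
  x=-3.357: |R|=0.67256 <1
  x=-3.165: |R|=0.62349 <1
  x=-2.147: |R|=0.30588 <1
  x=-5.400: |R|=1.06107 >1
  x=-5.095: |R|=1.01503 >1
  x=-5.075: |R|=1.01189 >1
Stable set (-5.0000, 0).

z∈(-5.0000,0).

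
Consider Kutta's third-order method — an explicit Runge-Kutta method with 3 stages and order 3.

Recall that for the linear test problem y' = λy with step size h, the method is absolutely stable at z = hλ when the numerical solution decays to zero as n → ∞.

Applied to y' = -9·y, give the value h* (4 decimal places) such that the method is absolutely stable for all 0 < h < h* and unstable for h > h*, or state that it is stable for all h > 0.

With y'=λy (z=hλ):
  order 3, 3-stage ⇒ R(z)=1+z+z^2/2+z^3/6
  (e.g. R(-1.34)=0.15678, |R|=0.15678)

Need |R(x)|<1, x<0.
x=-1.34: |R|=0.1568
|R(-2.57)|=1.0966 |R(-1.61)|=0.0095 |R(-0.55)|=0.5735
Bisect:
  x_lo=-2.9211 |R|=1.8089  x_hi=-0.3133 |R|=0.7306
  mid=-1.61720 |R|=0.01445 →hi
  mid=-2.26914 |R|=0.64195 →hi
  mid=-2.59512 |R|=1.14066 →lo
  mid=-2.43213 |R|=0.87228 →hi
  mid=-2.51362 |R|=1.00144 →lo
  mid=-2.47288 |R|=0.93564 →hi
  mid=-2.49325 |R|=0.96823 →hi
  mid=-2.50344 |R|=0.98476 →hi
  mid=-2.50853 |R|=0.99308 →hi
  mid=-2.51108 |R|=0.99726 →hi
  ...
  [-2.51283,-2.51267] ⇒ x*=-2.5127
So |R|<1 on (-2.5127, 0).

(-2.5127,0); λ=-9 ⇒ h* = 0.2792.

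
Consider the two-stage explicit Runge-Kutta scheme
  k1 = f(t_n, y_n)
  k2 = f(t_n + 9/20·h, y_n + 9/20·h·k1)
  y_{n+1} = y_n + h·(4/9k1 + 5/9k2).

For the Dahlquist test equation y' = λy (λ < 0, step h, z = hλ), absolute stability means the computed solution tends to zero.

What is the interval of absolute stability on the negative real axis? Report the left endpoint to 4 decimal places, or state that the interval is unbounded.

(-4.0000, 0).

Set f=λy, z=hλ:
  k1=λy_n ⇒ h·k1=z·y_n;  k2=λ(1+9/20z)y_n ⇒ h·k2=z(1+9/20z)y_n
  y_{n+1}/y_n = 1 + 4/9z + 5/9z(1+9/20z) = 1 + z + 1/4z²
  so R(z) = 1 + z + 1/4z².

Solve |R(x)|<1 on ℝ⁻.
x=-0.31: |R|=0.7140
R=1: x+1/4x²=0 ⇒ x=−4=-4.0000; min R=1−1/(4·1/4)=0.0000>−1
Confirm numerically:
  x=-3.793: |R|=0.80371 <1
  x=-3.302: |R|=0.42380 <1
  x=-3.256: |R|=0.39438 <1
  x=-2.352: |R|=0.03098 <1
  x=-4.556: |R|=1.63328 >1
  x=-4.457: |R|=1.50921 >1
  x=-4.227: |R|=1.23988 >1
Stable set (-4.0000, 0).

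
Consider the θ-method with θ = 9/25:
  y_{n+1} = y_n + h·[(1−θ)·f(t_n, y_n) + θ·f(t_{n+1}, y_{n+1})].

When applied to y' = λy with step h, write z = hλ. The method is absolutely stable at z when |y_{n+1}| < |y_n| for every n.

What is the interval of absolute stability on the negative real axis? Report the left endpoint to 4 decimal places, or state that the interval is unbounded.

z∈(-7.1429,0).

With y'=λy (z=hλ):
  y_{n+1} = y_n + z·[16/25·y_n + 9/25·y_{n+1}] ⇒ (1 − 9/25z)y_{n+1} = (1 + 16/25z)y_n
  Hence R(z) = (1 + 16/25z)/(1 − 9/25z).

Need |R(x)|<1, x<0.
x=-0.8: |R|=0.3789
R=−1: 1+16/25x = −1+9/25x ⇒ -7/25x=2 ⇒ x=2/(-7/25)=-7.1429
Confirm numerically:
  x=-7.006: |R|=0.98912 <1
  x=-6.408: |R|=0.93778 <1
  x=-3.881: |R|=0.61900 <1
  x=-7.514: |R|=1.02805 >1
  x=-7.477: |R|=1.02534 >1
  x=-7.277: |R|=1.01038 >1
Interval (-7.1429, 0).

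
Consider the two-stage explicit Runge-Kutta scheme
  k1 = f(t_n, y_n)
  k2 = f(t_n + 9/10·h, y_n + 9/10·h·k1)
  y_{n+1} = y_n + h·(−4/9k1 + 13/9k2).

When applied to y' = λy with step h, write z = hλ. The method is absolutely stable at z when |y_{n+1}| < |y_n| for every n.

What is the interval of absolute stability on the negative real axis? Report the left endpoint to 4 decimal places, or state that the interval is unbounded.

With y'=λy (z=hλ):
  k1=λy_n ⇒ h·k1=z·y_n;  k2=λ(1+9/10z)y_n ⇒ h·k2=z(1+9/10z)y_n
  y_{n+1}/y_n = 1 − 4/9z + 13/9z(1+9/10z) = 1 + z + 13/10z²
  ⇒ R(z) = 1 + z + 13/10z².

Need |R(x)|<1, x<0.
x=-0.96: |R|=1.2381
R=1: x+13/10x²=0 ⇒ x=−10/13=-0.7692; min R=1−1/(4·13/10)=0.8077>−1
Confirm numerically:
  x=-0.652: |R|=0.90064 <1
  x=-0.623: |R|=0.88157 <1
  x=-0.563: |R|=0.84906 <1
  x=-0.459: |R|=0.81489 <1
  x=-1.357: |R|=2.03688 >1
  x=-0.910: |R|=1.16653 >1
  x=-0.894: |R|=1.14501 >1
Interval (-0.7692, 0).

z∈(-0.7692,0).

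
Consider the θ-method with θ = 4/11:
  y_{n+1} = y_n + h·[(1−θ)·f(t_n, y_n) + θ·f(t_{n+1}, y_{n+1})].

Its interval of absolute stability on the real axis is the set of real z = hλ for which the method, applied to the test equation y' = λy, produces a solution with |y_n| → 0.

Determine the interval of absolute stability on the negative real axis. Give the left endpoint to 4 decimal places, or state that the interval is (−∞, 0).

Set f=λy, z=hλ:
  y_{n+1} = y_n + z·[7/11·y_n + 4/11·y_{n+1}] ⇒ (1 − 4/11z)y_{n+1} = (1 + 7/11z)y_n
  Hence R(z) = (1 + 7/11z)/(1 − 4/11z).

Need |R(x)|<1, x<0.
x=-1.1: |R|=0.2143
R=−1: 1+7/11x = −1+4/11x ⇒ -3/11x=2 ⇒ x=2/(-3/11)=-7.3333
Confirm numerically:
  x=-7.121: |R|=0.98387 <1
  x=-6.747: |R|=0.95370 <1
  x=-3.334: |R|=0.50699 <1
  x=-7.914: |R|=1.04084 >1
  x=-7.891: |R|=1.03931 >1
  x=-7.593: |R|=1.01883 >1
Interval (-7.3333, 0).

(-7.3333, 0).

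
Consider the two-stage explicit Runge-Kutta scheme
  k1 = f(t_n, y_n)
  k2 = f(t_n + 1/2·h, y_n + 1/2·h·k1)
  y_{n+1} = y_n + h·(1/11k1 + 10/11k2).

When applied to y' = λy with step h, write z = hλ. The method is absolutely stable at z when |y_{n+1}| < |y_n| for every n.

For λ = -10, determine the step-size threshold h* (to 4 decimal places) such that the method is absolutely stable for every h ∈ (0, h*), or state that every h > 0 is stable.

(-2.2000,0); λ=-10 ⇒ h* = (11/5)/10 = 0.2200.

On y'=λy, z=hλ:
  k1=λy_n ⇒ h·k1=z·y_n;  k2=λ(1+1/2z)y_n ⇒ h·k2=z(1+1/2z)y_n
  y_{n+1}/y_n = 1 + 1/11z + 10/11z(1+1/2z) = 1 + z + 5/11z²
  R(z) = 1 + z + 5/11z².

Solve |R(x)|<1 on ℝ⁻.
x=-0.56: |R|=0.5825
R=1: x+5/11x²=0 ⇒ x=−11/5=-2.2000; min R=1−1/(4·5/11)=0.4500>−1
Confirm numerically:
  x=-1.803: |R|=0.67464 <1
  x=-1.740: |R|=0.63618 <1
  x=-0.904: |R|=0.46746 <1
  x=-2.511: |R|=1.35496 >1
  x=-2.400: |R|=1.21818 >1
  x=-2.256: |R|=1.05743 >1
So |R|<1 on (-2.2000, 0).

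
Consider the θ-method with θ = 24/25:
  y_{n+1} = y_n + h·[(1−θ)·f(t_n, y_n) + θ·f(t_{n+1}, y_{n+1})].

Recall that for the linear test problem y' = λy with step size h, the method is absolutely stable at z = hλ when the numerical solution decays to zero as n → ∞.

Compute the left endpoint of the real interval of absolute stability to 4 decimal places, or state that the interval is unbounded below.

(−∞, 0) — no finite endpoint.

Set f=λy, z=hλ:
  y_{n+1} = y_n + z·[1/25·y_n + 24/25·y_{n+1}] ⇒ (1 − 24/25z)y_{n+1} = (1 + 1/25z)y_n
  R(z) = (1 + 1/25z)/(1 − 24/25z).

Need |R(x)|<1, x<0.
x=-0.32: |R|=0.7552
x=-2: |R|=0.3151
x=-10: |R|=0.0566
x=-100: |R|=0.0309
θ=24/25≥1/2 ⇒ |1+1/25x|<|1−24/25x| ∀x<0 ⇒ stable on all of ℝ⁻.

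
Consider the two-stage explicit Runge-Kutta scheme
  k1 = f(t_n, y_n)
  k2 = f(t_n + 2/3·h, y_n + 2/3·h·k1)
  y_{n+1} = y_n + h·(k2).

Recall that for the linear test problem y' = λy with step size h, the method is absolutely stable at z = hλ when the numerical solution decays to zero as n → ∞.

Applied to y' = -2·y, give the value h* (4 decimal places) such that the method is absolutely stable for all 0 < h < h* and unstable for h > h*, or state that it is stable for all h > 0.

Set f=λy, z=hλ:
  k1=λy_n ⇒ h·k1=z·y_n;  k2=λ(1+2/3z)y_n ⇒ h·k2=z(1+2/3z)y_n
  y_{n+1}/y_n = 1 + z(1+2/3z) = 1 + z + 2/3z²
  ⇒ R(z) = 1 + z + 2/3z².

Solve |R(x)|<1 on ℝ⁻.
x=-0.34: |R|=0.7371
R=1: x+2/3x²=0 ⇒ x=−3/2=-1.5000; min R=1−1/(4·2/3)=0.6250>−1
Confirm numerically:
  x=-1.018: |R|=0.67288 <1
  x=-0.900: |R|=0.64000 <1
  x=-0.634: |R|=0.63397 <1
  x=-0.623: |R|=0.63575 <1
  x=-2.022: |R|=1.70366 >1
  x=-1.853: |R|=1.43607 >1
Interval (-1.5000, 0).

(-1.5000,0); λ=-2 ⇒ h* = (3/2)/2 = 0.7500.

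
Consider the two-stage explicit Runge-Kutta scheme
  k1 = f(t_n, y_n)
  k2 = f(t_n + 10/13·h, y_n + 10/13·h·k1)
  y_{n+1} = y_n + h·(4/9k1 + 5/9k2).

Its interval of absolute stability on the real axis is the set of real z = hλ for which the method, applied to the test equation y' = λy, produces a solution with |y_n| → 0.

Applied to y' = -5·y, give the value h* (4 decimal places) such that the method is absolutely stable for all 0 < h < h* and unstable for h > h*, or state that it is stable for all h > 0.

Test eqn y'=λy, z=hλ:
  k1=λy_n ⇒ h·k1=z·y_n;  k2=λ(1+10/13z)y_n ⇒ h·k2=z(1+10/13z)y_n
  y_{n+1}/y_n = 1 + 4/9z + 5/9z(1+10/13z) = 1 + z + 50/117z²
  so R(z) = 1 + z + 50/117z².

Need |R(x)|<1, x<0.
x=-0.64: |R|=0.5350
R=1: x+50/117x²=0 ⇒ x=−117/50=-2.3400; min R=1−1/(4·50/117)=0.4150>−1
Confirm numerically:
  x=-2.286: |R|=0.94725 <1
  x=-2.278: |R|=0.93964 <1
  x=-2.009: |R|=0.71582 <1
  x=-1.531: |R|=0.47069 <1
  x=-2.528: |R|=1.20310 >1
  x=-2.438: |R|=1.10210 >1
So |R|<1 on (-2.3400, 0).

(-2.3400,0); λ=-5 ⇒ h* = (117/50)/5 = 0.4680.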